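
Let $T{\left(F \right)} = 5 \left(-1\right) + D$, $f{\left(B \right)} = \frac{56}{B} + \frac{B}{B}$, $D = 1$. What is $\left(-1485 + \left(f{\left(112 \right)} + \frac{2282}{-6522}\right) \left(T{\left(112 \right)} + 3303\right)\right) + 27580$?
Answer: $\frac{194937389}{6522} \approx 29889.0$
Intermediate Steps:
$f{\left(B \right)} = 1 + \frac{56}{B}$ ($f{\left(B \right)} = \frac{56}{B} + 1 = 1 + \frac{56}{B}$)
$T{\left(F \right)} = -4$ ($T{\left(F \right)} = 5 \left(-1\right) + 1 = -5 + 1 = -4$)
$\left(-1485 + \left(f{\left(112 \right)} + \frac{2282}{-6522}\right) \left(T{\left(112 \right)} + 3303\right)\right) + 27580 = \left(-1485 + \left(\frac{56 + 112}{112} + \frac{2282}{-6522}\right) \left(-4 + 3303\right)\right) + 27580 = \left(-1485 + \left(\frac{1}{112} \cdot 168 + 2282 \left(- \frac{1}{6522}\right)\right) 3299\right) + 27580 = \left(-1485 + \left(\frac{3}{2} - \frac{1141}{3261}\right) 3299\right) + 27580 = \left(-1485 + \frac{7501}{6522} \cdot 3299\right) + 27580 = \left(-1485 + \frac{24745799}{6522}\right) + 27580 = \frac{15060629}{6522} + 27580 = \frac{194937389}{6522}$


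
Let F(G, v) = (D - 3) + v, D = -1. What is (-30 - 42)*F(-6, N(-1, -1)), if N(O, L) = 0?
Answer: 288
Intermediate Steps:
F(G, v) = -4 + v (F(G, v) = (-1 - 3) + v = -4 + v)
(-30 - 42)*F(-6, N(-1, -1)) = (-30 - 42)*(-4 + 0) = -72*(-4) = 288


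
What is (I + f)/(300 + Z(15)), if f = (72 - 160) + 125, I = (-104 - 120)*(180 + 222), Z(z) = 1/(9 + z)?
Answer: -2160264/7201 ≈ -300.00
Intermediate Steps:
I = -90048 (I = -224*402 = -90048)
f = 37 (f = -88 + 125 = 37)
(I + f)/(300 + Z(15)) = (-90048 + 37)/(300 + 1/(9 + 15)) = -90011/(300 + 1/24) = -90011/7201/24 = -90011*24/7201 = -2160264/7201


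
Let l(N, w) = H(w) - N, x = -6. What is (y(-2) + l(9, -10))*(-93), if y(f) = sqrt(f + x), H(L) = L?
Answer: 1767 - 186*I*sqrt(2) ≈ 1767.0 - 263.04*I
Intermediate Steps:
l(N, w) = w - N
y(f) = sqrt(-6 + f) (y(f) = sqrt(f - 6) = sqrt(-6 + f))
(y(-2) + l(9, -10))*(-93) = (sqrt(-6 - 2) + (-10 - 1*9))*(-93) = (sqrt(-8) + (-10 - 9))*(-93) = (2*I*sqrt(2) - 19)*(-93) = (-19 + 2*I*sqrt(2))*(-93) = 1767 - 186*I*sqrt(2)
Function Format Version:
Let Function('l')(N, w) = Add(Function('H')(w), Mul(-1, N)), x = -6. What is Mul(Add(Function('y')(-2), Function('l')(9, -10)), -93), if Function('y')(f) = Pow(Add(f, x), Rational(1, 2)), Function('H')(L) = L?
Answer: Add(1767, Mul(-186, I, Pow(2, Rational(1, 2)))) ≈ Add(1767.0, Mul(-263.04, I))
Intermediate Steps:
Function('l')(N, w) = Add(w, Mul(-1, N))
Function('y')(f) = Pow(Add(-6, f), Rational(1, 2)) (Function('y')(f) = Pow(Add(f, -6), Rational(1, 2)) = Pow(Add(-6, f), Rational(1, 2)))
Mul(Add(Function('y')(-2), Function('l')(9, -10)), -93) = Mul(Add(Pow(Add(-6, -2), Rational(1, 2)), Add(-10, Mul(-1, 9))), -93) = Mul(Add(Pow(-8, Rational(1, 2)), Add(-10, -9)), -93) = Mul(Add(Mul(2, I, Pow(2, Rational(1, 2))), -19), -93) = Mul(Add(-19, Mul(2, I, Pow(2, Rational(1, 2)))), -93) = Add(1767, Mul(-186, I, Pow(2, Rational(1, 2))))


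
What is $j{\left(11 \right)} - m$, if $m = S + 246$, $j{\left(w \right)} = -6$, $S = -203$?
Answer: $-49$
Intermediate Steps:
$m = 43$ ($m = -203 + 246 = 43$)
$j{\left(11 \right)} - m = -6 - 43 = -49$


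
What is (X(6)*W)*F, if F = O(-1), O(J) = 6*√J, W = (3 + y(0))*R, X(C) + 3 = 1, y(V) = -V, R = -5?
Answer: 180*I ≈ 180.0*I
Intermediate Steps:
X(C) = -2 (X(C) = -3 + 1 = -2)
W = -15 (W = (3 - 1*0)*(-5) = (3 + 0)*(-5) = 3*(-5) = -15)
F = 6*I (F = 6*√(-1) = 6*I ≈ 6.0*I)
(X(6)*W)*F = (-2*(-15))*(6*I) = 30*(6*I) = 180*I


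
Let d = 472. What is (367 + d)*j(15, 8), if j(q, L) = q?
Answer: 12585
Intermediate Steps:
(367 + d)*j(15, 8) = (367 + 472)*15 = 839*15 = 12585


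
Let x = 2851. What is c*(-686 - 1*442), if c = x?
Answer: -3215928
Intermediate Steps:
c = 2851
c*(-686 - 1*442) = 2851*(-686 - 1*442) = 2851*(-686 - 442) = 2851*(-1128) = -3215928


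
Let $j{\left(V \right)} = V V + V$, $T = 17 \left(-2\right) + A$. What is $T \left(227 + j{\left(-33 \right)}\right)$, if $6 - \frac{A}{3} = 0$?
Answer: $-20528$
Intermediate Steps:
$A = 18$ ($A = 18 - 0 = 18 + 0 = 18$)
$T = -16$ ($T = 17 \left(-2\right) + 18 = -34 + 18 = -16$)
$j{\left(V \right)} = V + V^{2}$ ($j{\left(V \right)} = V^{2} + V = V + V^{2}$)
$T \left(227 + j{\left(-33 \right)}\right) = - 16 \left(227 - 33 \left(1 - 33\right)\right) = - 16 \left(227 - -1056\right) = - 16 \left(227 + 1056\right) = \left(-16\right) 1283 = -20528$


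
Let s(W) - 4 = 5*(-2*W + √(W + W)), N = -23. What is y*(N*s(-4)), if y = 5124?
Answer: -5185488 - 1178520*I*√2 ≈ -5.1855e+6 - 1.6667e+6*I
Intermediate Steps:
s(W) = 4 - 10*W + 5*√2*√W (s(W) = 4 + 5*(-2*W + √(W + W)) = 4 + 5*(-2*W + √(2*W)) = 4 + 5*(-2*W + √2*√W) = 4 + (-10*W + 5*√2*√W) = 4 - 10*W + 5*√2*√W)
y*(N*s(-4)) = 5124*(-23*(4 - 10*(-4) + 5*√2*√(-4))) = 5124*(-23*(4 + 40 + 5*√2*(2*I))) = 5124*(-23*(4 + 40 + 10*I*√2)) = 5124*(-23*(44 + 10*I*√2)) = 5124*(-1012 - 230*I*√2) = -5185488 - 1178520*I*√2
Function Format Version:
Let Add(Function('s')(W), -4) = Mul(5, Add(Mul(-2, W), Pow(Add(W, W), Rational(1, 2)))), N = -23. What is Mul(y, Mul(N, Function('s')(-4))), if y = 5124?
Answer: Add(-5185488, Mul(-1178520, I, Pow(2, Rational(1, 2)))) ≈ Add(-5.1855e+6, Mul(-1.6667e+6, I))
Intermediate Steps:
Function('s')(W) = Add(4, Mul(-10, W), Mul(5, Pow(2, Rational(1, 2)), Pow(W, Rational(1, 2)))) (Function('s')(W) = Add(4, Mul(5, Add(Mul(-2, W), Pow(Add(W, W), Rational(1, 2))))) = Add(4, Mul(5, Add(Mul(-2, W), Pow(Mul(2, W), Rational(1, 2))))) = Add(4, Mul(5, Add(Mul(-2, W), Mul(Pow(2, Rational(1, 2)), Pow(W, Rational(1, 2)))))) = Add(4, Add(Mul(-10, W), Mul(5, Pow(2, Rational(1, 2)), Pow(W, Rational(1, 2))))) = Add(4, Mul(-10, W), Mul(5, Pow(2, Rational(1, 2)), Pow(W, Rational(1, 2)))))
Mul(y, Mul(N, Function('s')(-4))) = Mul(5124, Mul(-23, Add(4, Mul(-10, -4), Mul(5, Pow(2, Rational(1, 2)), Pow(-4, Rational(1, 2)))))) = Mul(5124, Mul(-23, Add(4, 40, Mul(5, Pow(2, Rational(1, 2)), Mul(2, I))))) = Mul(5124, Mul(-23, Add(4, 40, Mul(10, I, Pow(2, Rational(1, 2)))))) = Mul(5124, Mul(-23, Add(44, Mul(10, I, Pow(2, Rational(1, 2)))))) = Mul(5124, Add(-1012, Mul(-230, I, Pow(2, Rational(1, 2))))) = Add(-5185488, Mul(-1178520, I, Pow(2, Rational(1, 2))))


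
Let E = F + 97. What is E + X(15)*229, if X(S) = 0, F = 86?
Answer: 183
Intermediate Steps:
E = 183 (E = 86 + 97 = 183)
E + X(15)*229 = 183 + 0*229 = 183 + 0 = 183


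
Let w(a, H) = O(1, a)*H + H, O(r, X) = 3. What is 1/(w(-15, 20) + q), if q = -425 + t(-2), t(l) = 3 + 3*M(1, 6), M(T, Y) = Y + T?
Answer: -1/321 ≈ -0.0031153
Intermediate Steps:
M(T, Y) = T + Y
t(l) = 24 (t(l) = 3 + 3*(1 + 6) = 3 + 3*7 = 3 + 21 = 24)
w(a, H) = 4*H (w(a, H) = 3*H + H = 4*H)
q = -401 (q = -425 + 24 = -401)
1/(w(-15, 20) + q) = 1/(4*20 - 401) = 1/(80 - 401) = 1/(-321) = -1/321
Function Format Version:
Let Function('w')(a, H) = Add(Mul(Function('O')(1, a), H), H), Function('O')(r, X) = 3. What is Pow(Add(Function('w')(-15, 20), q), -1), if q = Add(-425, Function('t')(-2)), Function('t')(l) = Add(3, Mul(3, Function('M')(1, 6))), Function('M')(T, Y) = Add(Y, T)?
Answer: Rational(-1, 321) ≈ -0.0031153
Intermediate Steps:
Function('M')(T, Y) = Add(T, Y)
Function('t')(l) = 24 (Function('t')(l) = Add(3, Mul(3, Add(1, 6))) = Add(3, Mul(3, 7)) = Add(3, 21) = 24)
Function('w')(a, H) = Mul(4, H) (Function('w')(a, H) = Add(Mul(3, H), H) = Mul(4, H))
q = -401 (q = Add(-425, 24) = -401)
Pow(Add(Function('w')(-15, 20), q), -1) = Pow(Add(Mul(4, 20), -401), -1) = Pow(Add(80, -401), -1) = Pow(-321, -1) = Rational(-1, 321)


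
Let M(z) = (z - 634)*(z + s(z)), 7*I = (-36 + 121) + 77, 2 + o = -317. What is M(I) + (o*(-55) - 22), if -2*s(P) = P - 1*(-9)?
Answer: 646965/49 ≈ 13203.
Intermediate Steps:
o = -319 (o = -2 - 317 = -319)
I = 162/7 (I = ((-36 + 121) + 77)/7 = (85 + 77)/7 = (⅐)*162 = 162/7 ≈ 23.143)
s(P) = -9/2 - P/2 (s(P) = -(P - 1*(-9))/2 = -(P + 9)/2 = -(9 + P)/2 = -9/2 - P/2)
M(z) = (-634 + z)*(-9/2 + z/2) (M(z) = (z - 634)*(z + (-9/2 - z/2)) = (-634 + z)*(-9/2 + z/2))
M(I) + (o*(-55) - 22) = (2853 + (162/7)²/2 - 643/2*162/7) + (-319*(-55) - 22) = (2853 + (½)*(26244/49) - 52083/7) + (17545 - 22) = (2853 + 13122/49 - 52083/7) + 17523 = -211662/49 + 17523 = 646965/49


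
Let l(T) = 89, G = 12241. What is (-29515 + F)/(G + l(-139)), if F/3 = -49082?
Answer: -176761/12330 ≈ -14.336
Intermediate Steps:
F = -147246 (F = 3*(-49082) = -147246)
(-29515 + F)/(G + l(-139)) = (-29515 - 147246)/(12241 + 89) = -176761/12330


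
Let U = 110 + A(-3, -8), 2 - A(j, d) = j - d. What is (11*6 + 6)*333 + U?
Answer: 24083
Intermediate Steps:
A(j, d) = 2 + d - j (A(j, d) = 2 - (j - d) = 2 + (d - j) = 2 + d - j)
U = 107 (U = 110 + (2 - 8 - 1*(-3)) = 110 + (2 - 8 + 3) = 110 - 3 = 107)
(11*6 + 6)*333 + U = (11*6 + 6)*333 + 107 = (66 + 6)*333 + 107 = 72*333 + 107 = 23976 + 107 = 24083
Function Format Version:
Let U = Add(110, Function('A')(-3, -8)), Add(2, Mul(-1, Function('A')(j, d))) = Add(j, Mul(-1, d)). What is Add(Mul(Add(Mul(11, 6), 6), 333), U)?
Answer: 24083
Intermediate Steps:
Function('A')(j, d) = Add(2, d, Mul(-1, j)) (Function('A')(j, d) = Add(2, Mul(-1, Add(j, Mul(-1, d)))) = Add(2, Add(d, Mul(-1, j))) = Add(2, d, Mul(-1, j)))
U = 107 (U = Add(110, Add(2, -8, Mul(-1, -3))) = Add(110, Add(2, -8, 3)) = Add(110, -3) = 107)
Add(Mul(Add(Mul(11, 6), 6), 333), U) = Add(Mul(Add(Mul(11, 6), 6), 333), 107) = Add(Mul(Add(66, 6), 333), 107) = Add(Mul(72, 333), 107) = Add(23976, 107) = 24083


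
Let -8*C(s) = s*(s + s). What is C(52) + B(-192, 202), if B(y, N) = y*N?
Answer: -39460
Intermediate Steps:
B(y, N) = N*y
C(s) = -s²/4 (C(s) = -s*(s + s)/8 = -s*2*s/8 = -s²/4)
C(52) + B(-192, 202) = -¼*52² + 202*(-192) = -¼*2704 - 38784 = -676 - 38784 = -39460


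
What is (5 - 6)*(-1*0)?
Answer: 0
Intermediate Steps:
(5 - 6)*(-1*0) = -1*0 = 0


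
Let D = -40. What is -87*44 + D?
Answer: -3868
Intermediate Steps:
-87*44 + D = -87*44 - 40 = -3828 - 40 = -3868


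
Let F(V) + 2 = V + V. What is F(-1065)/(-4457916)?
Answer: 533/1114479 ≈ 0.00047825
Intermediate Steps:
F(V) = -2 + 2*V (F(V) = -2 + (V + V) = -2 + 2*V)
F(-1065)/(-4457916) = (-2 + 2*(-1065))/(-4457916) = (-2 - 2130)*(-1/4457916) = -2132*(-1/4457916) = 533/1114479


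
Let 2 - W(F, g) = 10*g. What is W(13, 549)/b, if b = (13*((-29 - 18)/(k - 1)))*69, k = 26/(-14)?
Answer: -15680/42159 ≈ -0.37193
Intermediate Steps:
k = -13/7 (k = 26*(-1/14) = -13/7 ≈ -1.8571)
W(F, g) = 2 - 10*g
b = 295113/20 (b = (13*((-29 - 18)/(-13/7 - 1)))*69 = (13*(-47/(-20/7)))*69 = (13*(-47*(-7/20)))*69 = (13*(329/20))*69 = (4277/20)*69 = 295113/20 ≈ 14756.)
W(13, 549)/b = (2 - 10*549)/(295113/20) = (2 - 5490)*(20/295113) = -5488*20/295113 = -15680/42159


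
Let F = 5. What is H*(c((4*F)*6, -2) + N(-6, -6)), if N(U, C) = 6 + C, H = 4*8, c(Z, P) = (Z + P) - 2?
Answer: 3712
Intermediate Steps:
c(Z, P) = -2 + P + Z (c(Z, P) = (P + Z) - 2 = -2 + P + Z)
H = 32
H*(c((4*F)*6, -2) + N(-6, -6)) = 32*((-2 - 2 + (4*5)*6) + (6 - 6)) = 32*((-2 - 2 + 20*6) + 0) = 32*((-2 - 2 + 120) + 0) = 32*(116 + 0) = 32*116 = 3712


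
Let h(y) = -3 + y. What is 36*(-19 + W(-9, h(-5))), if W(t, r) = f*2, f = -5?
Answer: -1044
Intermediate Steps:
W(t, r) = -10 (W(t, r) = -5*2 = -10)
36*(-19 + W(-9, h(-5))) = 36*(-19 - 10) = 36*(-29) = -1044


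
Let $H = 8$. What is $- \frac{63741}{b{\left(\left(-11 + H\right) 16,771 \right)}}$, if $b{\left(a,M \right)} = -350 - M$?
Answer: $\frac{63741}{1121} \approx 56.861$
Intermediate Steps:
$- \frac{63741}{b{\left(\left(-11 + H\right) 16,771 \right)}} = - \frac{63741}{-350 - 771} = - \frac{63741}{-1121} = \left(-63741\right) \left(- \frac{1}{1121}\right) = \frac{63741}{1121}$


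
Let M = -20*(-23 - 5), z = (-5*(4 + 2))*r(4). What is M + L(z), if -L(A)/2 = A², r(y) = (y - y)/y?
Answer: 560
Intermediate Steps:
r(y) = 0 (r(y) = 0/y = 0)
z = 0 (z = -5*(4 + 2)*0 = -5*6*0 = -30*0 = 0)
L(A) = -2*A²
M = 560 (M = -20*(-28) = 560)
M + L(z) = 560 - 2*0² = 560 - 2*0 = 560 + 0 = 560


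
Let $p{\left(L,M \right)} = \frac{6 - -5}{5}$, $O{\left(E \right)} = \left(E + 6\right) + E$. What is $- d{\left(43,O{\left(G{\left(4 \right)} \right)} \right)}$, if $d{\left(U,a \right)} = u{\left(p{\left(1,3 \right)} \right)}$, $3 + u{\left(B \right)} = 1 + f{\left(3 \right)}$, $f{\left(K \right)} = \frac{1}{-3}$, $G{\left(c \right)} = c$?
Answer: $\frac{7}{3} \approx 2.3333$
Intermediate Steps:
$f{\left(K \right)} = - \frac{1}{3}$
$O{\left(E \right)} = 6 + 2 E$ ($O{\left(E \right)} = \left(6 + E\right) + E = 6 + 2 E$)
$p{\left(L,M \right)} = \frac{11}{5}$ ($p{\left(L,M \right)} = \left(6 + 5\right) \frac{1}{5} = 11 \cdot \frac{1}{5} = \frac{11}{5}$)
$u{\left(B \right)} = - \frac{7}{3}$ ($u{\left(B \right)} = -3 + \left(1 - \frac{1}{3}\right) = -3 + \frac{2}{3} = - \frac{7}{3}$)
$d{\left(U,a \right)} = - \frac{7}{3}$
$- d{\left(43,O{\left(G{\left(4 \right)} \right)} \right)} = \left(-1\right) \left(- \frac{7}{3}\right) = \frac{7}{3}$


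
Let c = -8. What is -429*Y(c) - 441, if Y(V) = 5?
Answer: -2586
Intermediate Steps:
-429*Y(c) - 441 = -429*5 - 441 = -2145 - 441 = -2586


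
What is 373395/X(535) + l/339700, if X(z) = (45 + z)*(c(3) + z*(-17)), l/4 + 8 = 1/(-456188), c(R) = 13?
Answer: -144852056647883/2040745763842040 ≈ -0.070980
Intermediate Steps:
l = -3649505/114047 (l = -32 + 4/(-456188) = -32 + 4*(-1/456188) = -32 - 1/114047 = -3649505/114047 ≈ -32.000)
X(z) = (13 - 17*z)*(45 + z) (X(z) = (45 + z)*(13 + z*(-17)) = (45 + z)*(13 - 17*z) = (13 - 17*z)*(45 + z))
373395/X(535) + l/339700 = 373395/(585 - 752*535 - 17*535²) - 3649505/114047/339700 = 373395/(585 - 402320 - 17*286225) - 3649505/114047*1/339700 = 373395/(585 - 402320 - 4865825) - 729901/7748353180 = 373395/(-5267560) - 729901/7748353180 = 373395*(-1/5267560) - 729901/7748353180 = -74679/1053512 - 729901/7748353180 = -144852056647883/2040745763842040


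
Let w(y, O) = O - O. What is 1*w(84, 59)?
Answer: 0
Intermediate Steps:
w(y, O) = 0
1*w(84, 59) = 1*0 = 0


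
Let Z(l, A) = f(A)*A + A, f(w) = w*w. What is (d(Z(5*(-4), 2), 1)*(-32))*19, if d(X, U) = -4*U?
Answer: 2432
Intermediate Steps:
f(w) = w²
Z(l, A) = A + A³ (Z(l, A) = A²*A + A = A³ + A = A + A³)
(d(Z(5*(-4), 2), 1)*(-32))*19 = (-4*1*(-32))*19 = -4*(-32)*19 = 128*19 = 2432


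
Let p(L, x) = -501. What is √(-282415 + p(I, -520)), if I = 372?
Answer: 2*I*√70729 ≈ 531.9*I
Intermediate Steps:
√(-282415 + p(I, -520)) = √(-282415 - 501) = √(-282916) = 2*I*√70729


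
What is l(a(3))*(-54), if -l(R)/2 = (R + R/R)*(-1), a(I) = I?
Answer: -432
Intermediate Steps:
l(R) = 2 + 2*R (l(R) = -2*(R + R/R)*(-1) = -2*(R + 1)*(-1) = -2*(1 + R)*(-1) = -2*(-1 - R) = 2 + 2*R)
l(a(3))*(-54) = (2 + 2*3)*(-54) = (2 + 6)*(-54) = 8*(-54) = -432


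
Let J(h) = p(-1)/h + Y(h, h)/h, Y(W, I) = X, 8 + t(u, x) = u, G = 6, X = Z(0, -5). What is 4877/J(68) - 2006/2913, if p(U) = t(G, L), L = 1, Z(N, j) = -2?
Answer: -241515923/2913 ≈ -82910.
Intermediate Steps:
X = -2
t(u, x) = -8 + u
p(U) = -2 (p(U) = -8 + 6 = -2)
Y(W, I) = -2
J(h) = -4/h (J(h) = -2/h - 2/h = -4/h)
4877/J(68) - 2006/2913 = 4877/((-4/68)) - 2006/2913 = 4877/((-4*1/68)) - 2006*1/2913 = 4877/(-1/17) - 2006/2913 = 4877*(-17) - 2006/2913 = -82909 - 2006/2913 = -241515923/2913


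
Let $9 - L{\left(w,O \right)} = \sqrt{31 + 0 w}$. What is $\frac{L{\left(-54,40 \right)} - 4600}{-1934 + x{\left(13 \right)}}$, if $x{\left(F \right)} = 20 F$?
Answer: $\frac{4591}{1674} + \frac{\sqrt{31}}{1674} \approx 2.7459$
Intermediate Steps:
$L{\left(w,O \right)} = 9 - \sqrt{31}$ ($L{\left(w,O \right)} = 9 - \sqrt{31 + 0 w} = 9 - \sqrt{31 + 0} = 9 - \sqrt{31}$)
$\frac{L{\left(-54,40 \right)} - 4600}{-1934 + x{\left(13 \right)}} = \frac{\left(9 - \sqrt{31}\right) - 4600}{-1934 + 20 \cdot 13} = \frac{-4591 - \sqrt{31}}{-1934 + 260} = \frac{-4591 - \sqrt{31}}{-1674} = \left(-4591 - \sqrt{31}\right) \left(- \frac{1}{1674}\right) = \frac{4591}{1674} + \frac{\sqrt{31}}{1674}$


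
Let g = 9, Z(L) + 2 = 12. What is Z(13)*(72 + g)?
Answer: 810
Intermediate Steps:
Z(L) = 10 (Z(L) = -2 + 12 = 10)
Z(13)*(72 + g) = 10*(72 + 9) = 10*81 = 810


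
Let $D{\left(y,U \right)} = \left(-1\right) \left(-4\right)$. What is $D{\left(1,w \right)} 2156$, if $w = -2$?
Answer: $8624$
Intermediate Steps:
$D{\left(y,U \right)} = 4$
$D{\left(1,w \right)} 2156 = 4 \cdot 2156 = 8624$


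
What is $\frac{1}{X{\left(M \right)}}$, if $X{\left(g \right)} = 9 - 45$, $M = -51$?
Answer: $- \frac{1}{36} \approx -0.027778$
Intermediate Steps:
$X{\left(g \right)} = -36$ ($X{\left(g \right)} = 9 - 45 = -36$)
$\frac{1}{X{\left(M \right)}} = \frac{1}{-36} = - \frac{1}{36}$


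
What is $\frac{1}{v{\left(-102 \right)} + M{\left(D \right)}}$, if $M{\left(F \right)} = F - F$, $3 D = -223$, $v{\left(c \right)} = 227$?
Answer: $\frac{1}{227} \approx 0.0044053$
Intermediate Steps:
$D = - \frac{223}{3}$ ($D = \frac{1}{3} \left(-223\right) = - \frac{223}{3} \approx -74.333$)
$M{\left(F \right)} = 0$
$\frac{1}{v{\left(-102 \right)} + M{\left(D \right)}} = \frac{1}{227 + 0} = \frac{1}{227}$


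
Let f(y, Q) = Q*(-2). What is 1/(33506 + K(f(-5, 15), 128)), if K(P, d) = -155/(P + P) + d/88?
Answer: 132/4423325 ≈ 2.9842e-5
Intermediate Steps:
f(y, Q) = -2*Q
K(P, d) = -155/(2*P) + d/88 (K(P, d) = -155*1/(2*P) + d*(1/88) = -155/(2*P) + d/88)
1/(33506 + K(f(-5, 15), 128)) = 1/(33506 + (-6820 - 2*15*128)/(88*((-2*15)))) = 1/(33506 + (1/88)*(-6820 - 30*128)/(-30)) = 1/(33506 + (1/88)*(-1/30)*(-6820 - 3840)) = 1/(33506 + (1/88)*(-1/30)*(-10660)) = 1/(33506 + 533/132) = 1/(4423325/132) = 132/4423325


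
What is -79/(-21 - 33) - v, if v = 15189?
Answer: -820127/54 ≈ -15188.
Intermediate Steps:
-79/(-21 - 33) - v = -79/(-21 - 33) - 1*15189 = -79/(-54) - 15189 = -1/54*(-79) - 15189 = 79/54 - 15189 = -820127/54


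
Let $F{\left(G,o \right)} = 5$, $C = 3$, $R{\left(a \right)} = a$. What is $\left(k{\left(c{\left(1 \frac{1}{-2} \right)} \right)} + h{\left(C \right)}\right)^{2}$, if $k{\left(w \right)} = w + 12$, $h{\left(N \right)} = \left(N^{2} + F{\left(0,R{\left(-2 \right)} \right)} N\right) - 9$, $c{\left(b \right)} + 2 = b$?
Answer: $\frac{2401}{4} \approx 600.25$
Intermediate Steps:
$c{\left(b \right)} = -2 + b$
$h{\left(N \right)} = -9 + N^{2} + 5 N$ ($h{\left(N \right)} = \left(N^{2} + 5 N\right) - 9 = -9 + N^{2} + 5 N$)
$k{\left(w \right)} = 12 + w$
$\left(k{\left(c{\left(1 \frac{1}{-2} \right)} \right)} + h{\left(C \right)}\right)^{2} = \left(\left(12 - \left(2 - \frac{1}{-2}\right)\right) + \left(-9 + 3^{2} + 5 \cdot 3\right)\right)^{2} = \left(\left(12 + \left(-2 + 1 \left(- \frac{1}{2}\right)\right)\right) + \left(-9 + 9 + 15\right)\right)^{2} = \left(\left(12 - \frac{5}{2}\right) + 15\right)^{2} = \left(\frac{19}{2} + 15\right)^{2} = \left(\frac{49}{2}\right)^{2} = \frac{2401}{4}$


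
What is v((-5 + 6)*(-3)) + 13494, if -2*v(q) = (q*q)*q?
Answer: 27015/2 ≈ 13508.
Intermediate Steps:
v(q) = -q³/2 (v(q) = -q*q*q/2 = -q²*q/2 = -q³/2)
v((-5 + 6)*(-3)) + 13494 = -(-27*(-5 + 6)³)/2 + 13494 = -(1*(-3))³/2 + 13494 = -½*(-3)³ + 13494 = -½*(-27) + 13494 = 27/2 + 13494 = 27015/2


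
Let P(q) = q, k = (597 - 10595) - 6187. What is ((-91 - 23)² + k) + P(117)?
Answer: -3072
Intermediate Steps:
k = -16185 (k = -9998 - 6187 = -16185)
((-91 - 23)² + k) + P(117) = ((-91 - 23)² - 16185) + 117 = ((-114)² - 16185) + 117 = (12996 - 16185) + 117 = -3189 + 117 = -3072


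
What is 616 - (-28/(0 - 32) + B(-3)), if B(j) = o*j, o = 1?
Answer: 4945/8 ≈ 618.13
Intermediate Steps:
B(j) = j (B(j) = 1*j = j)
616 - (-28/(0 - 32) + B(-3)) = 616 - (-28/(0 - 32) - 3) = 616 - (-28/(-32) - 3) = 616 - (-1/32*(-28) - 3) = 616 - (7/8 - 3) = 616 - 1*(-17/8) = 616 + 17/8 = 4945/8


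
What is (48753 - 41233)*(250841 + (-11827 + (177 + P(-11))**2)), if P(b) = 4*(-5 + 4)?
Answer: 2022451360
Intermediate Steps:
P(b) = -4 (P(b) = 4*(-1) = -4)
(48753 - 41233)*(250841 + (-11827 + (177 + P(-11))**2)) = (48753 - 41233)*(250841 + (-11827 + (177 - 4)**2)) = 7520*(250841 + (-11827 + 173**2)) = 7520*(250841 + (-11827 + 29929)) = 7520*(250841 + 18102) = 7520*268943 = 2022451360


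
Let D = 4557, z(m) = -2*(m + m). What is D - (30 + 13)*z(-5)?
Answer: 3697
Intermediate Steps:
z(m) = -4*m
D - (30 + 13)*z(-5) = 4557 - (30 + 13)*(-4*(-5)) = 4557 - 43*20 = 4557 - 1*860 = 4557 - 860 = 3697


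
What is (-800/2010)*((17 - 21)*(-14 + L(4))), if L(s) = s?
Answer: -3200/201 ≈ -15.920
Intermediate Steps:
(-800/2010)*((17 - 21)*(-14 + L(4))) = (-800/2010)*((17 - 21)*(-14 + 4)) = (-800*1/2010)*(-4*(-10)) = -80/201*40 = -3200/201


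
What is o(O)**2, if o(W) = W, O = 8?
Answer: 64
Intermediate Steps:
o(O)**2 = 8**2 = 64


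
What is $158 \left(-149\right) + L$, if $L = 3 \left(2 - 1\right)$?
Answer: $-23539$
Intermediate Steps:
$L = 3$ ($L = 3 \cdot 1 = 3$)
$158 \left(-149\right) + L = 158 \left(-149\right) + 3 = -23542 + 3 = -23539$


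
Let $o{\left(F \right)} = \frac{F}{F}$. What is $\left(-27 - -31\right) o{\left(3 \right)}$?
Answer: $4$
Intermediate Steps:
$o{\left(F \right)} = 1$
$\left(-27 - -31\right) o{\left(3 \right)} = \left(-27 - -31\right) 1 = \left(-27 + 31\right) 1 = 4 \cdot 1 = 4$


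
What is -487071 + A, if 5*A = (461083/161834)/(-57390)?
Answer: -22618732805468383/46438266300 ≈ -4.8707e+5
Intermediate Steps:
A = -461083/46438266300 (A = ((461083/161834)/(-57390))/5 = ((461083*(1/161834))*(-1/57390))/5 = ((461083/161834)*(-1/57390))/5 = (⅕)*(-461083/9287653260) = -461083/46438266300 ≈ -9.9289e-6)
-487071 + A = -487071 - 461083/46438266300 = -22618732805468383/46438266300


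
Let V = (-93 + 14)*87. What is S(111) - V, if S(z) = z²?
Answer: 19194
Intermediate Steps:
V = -6873 (V = -79*87 = -6873)
S(111) - V = 111² - 1*(-6873) = 12321 + 6873 = 19194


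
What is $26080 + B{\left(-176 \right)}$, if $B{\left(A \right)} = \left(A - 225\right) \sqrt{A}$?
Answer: $26080 - 1604 i \sqrt{11} \approx 26080.0 - 5319.9 i$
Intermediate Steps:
$B{\left(A \right)} = \sqrt{A} \left(-225 + A\right)$ ($B{\left(A \right)} = \left(-225 + A\right) \sqrt{A} = \sqrt{A} \left(-225 + A\right)$)
$26080 + B{\left(-176 \right)} = 26080 + \sqrt{-176} \left(-225 - 176\right) = 26080 + 4 i \sqrt{11} \left(-401\right) = 26080 - 1604 i \sqrt{11}$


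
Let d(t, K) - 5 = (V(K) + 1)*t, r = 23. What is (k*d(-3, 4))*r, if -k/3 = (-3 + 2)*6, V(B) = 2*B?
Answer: -9108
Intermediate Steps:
d(t, K) = 5 + t*(1 + 2*K) (d(t, K) = 5 + (2*K + 1)*t = 5 + (1 + 2*K)*t = 5 + t*(1 + 2*K))
k = 18 (k = -3*(-3 + 2)*6 = -(-3)*6 = -3*(-6) = 18)
(k*d(-3, 4))*r = (18*(5 - 3 + 2*4*(-3)))*23 = (18*(5 - 3 - 24))*23 = (18*(-22))*23 = -396*23 = -9108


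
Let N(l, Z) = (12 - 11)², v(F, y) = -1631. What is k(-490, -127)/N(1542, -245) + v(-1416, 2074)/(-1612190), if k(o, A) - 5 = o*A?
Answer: 100334646281/1612190 ≈ 62235.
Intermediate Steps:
k(o, A) = 5 + A*o (k(o, A) = 5 + o*A = 5 + A*o)
N(l, Z) = 1 (N(l, Z) = 1² = 1)
k(-490, -127)/N(1542, -245) + v(-1416, 2074)/(-1612190) = (5 - 127*(-490))/1 - 1631/(-1612190) = (5 + 62230)*1 - 1631*(-1/1612190) = 62235*1 + 1631/1612190 = 62235 + 1631/1612190 = 100334646281/1612190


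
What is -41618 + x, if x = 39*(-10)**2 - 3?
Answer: -37721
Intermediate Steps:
x = 3897 (x = 39*100 - 3 = 3900 - 3 = 3897)
-41618 + x = -41618 + 3897 = -37721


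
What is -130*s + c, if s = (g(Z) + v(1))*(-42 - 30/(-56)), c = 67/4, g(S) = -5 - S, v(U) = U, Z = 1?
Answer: -754181/28 ≈ -26935.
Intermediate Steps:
c = 67/4 (c = 67*(¼) = 67/4 ≈ 16.750)
s = 5805/28 (s = ((-5 - 1*1) + 1)*(-42 - 30/(-56)) = ((-5 - 1) + 1)*(-42 - 30*(-1/56)) = (-6 + 1)*(-42 + 15/28) = -5*(-1161/28) = 5805/28 ≈ 207.32)
-130*s + c = -130*5805/28 + 67/4 = -377325/14 + 67/4 = -754181/28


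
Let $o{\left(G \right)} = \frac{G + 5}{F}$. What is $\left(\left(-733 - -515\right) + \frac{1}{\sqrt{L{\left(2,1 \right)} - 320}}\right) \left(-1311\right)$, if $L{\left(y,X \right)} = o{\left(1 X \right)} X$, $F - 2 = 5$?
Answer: $285798 + \frac{1311 i \sqrt{15638}}{2234} \approx 2.858 \cdot 10^{5} + 73.385 i$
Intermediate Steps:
$F = 7$ ($F = 2 + 5 = 7$)
$o{\left(G \right)} = \frac{5}{7} + \frac{G}{7}$ ($o{\left(G \right)} = \frac{G + 5}{7} = \left(5 + G\right) \frac{1}{7} = \frac{5}{7} + \frac{G}{7}$)
$L{\left(y,X \right)} = X \left(\frac{5}{7} + \frac{X}{7}\right)$ ($L{\left(y,X \right)} = \left(\frac{5}{7} + \frac{1 X}{7}\right) X = \left(\frac{5}{7} + \frac{X}{7}\right) X = X \left(\frac{5}{7} + \frac{X}{7}\right)$)
$\left(\left(-733 - -515\right) + \frac{1}{\sqrt{L{\left(2,1 \right)} - 320}}\right) \left(-1311\right) = \left(\left(-733 - -515\right) + \frac{1}{\sqrt{\frac{1}{7} \cdot 1 \left(5 + 1\right) - 320}}\right) \left(-1311\right) = \left(\left(-733 + 515\right) + \frac{1}{\sqrt{\frac{1}{7} \cdot 1 \cdot 6 - 320}}\right) \left(-1311\right) = \left(-218 + \frac{1}{\sqrt{\frac{6}{7} - 320}}\right) \left(-1311\right) = \left(-218 + \frac{1}{\sqrt{- \frac{2234}{7}}}\right) \left(-1311\right) = \left(-218 + \frac{1}{\frac{1}{7} i \sqrt{15638}}\right) \left(-1311\right) = \left(-218 - \frac{i \sqrt{15638}}{2234}\right) \left(-1311\right) = 285798 + \frac{1311 i \sqrt{15638}}{2234}$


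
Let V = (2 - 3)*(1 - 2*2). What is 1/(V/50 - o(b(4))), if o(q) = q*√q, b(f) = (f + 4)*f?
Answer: -150/81919991 - 320000*√2/81919991 ≈ -0.0055261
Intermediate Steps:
b(f) = f*(4 + f) (b(f) = (4 + f)*f = f*(4 + f))
V = 3 (V = -(1 - 4) = -1*(-3) = 3)
o(q) = q^(3/2)
1/(V/50 - o(b(4))) = 1/(3/50 - (4*(4 + 4))^(3/2)) = 1/(3*(1/50) - (4*8)^(3/2)) = 1/(3/50 - 32^(3/2)) = 1/(3/50 - 128*√2)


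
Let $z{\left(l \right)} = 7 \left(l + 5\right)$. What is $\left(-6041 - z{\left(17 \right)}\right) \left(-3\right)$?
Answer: $18585$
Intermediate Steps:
$z{\left(l \right)} = 35 + 7 l$ ($z{\left(l \right)} = 7 \left(5 + l\right) = 35 + 7 l$)
$\left(-6041 - z{\left(17 \right)}\right) \left(-3\right) = \left(-6041 - \left(35 + 7 \cdot 17\right)\right) \left(-3\right) = \left(-6041 - \left(35 + 119\right)\right) \left(-3\right) = \left(-6041 - 154\right) \left(-3\right) = \left(-6195\right) \left(-3\right) = 18585$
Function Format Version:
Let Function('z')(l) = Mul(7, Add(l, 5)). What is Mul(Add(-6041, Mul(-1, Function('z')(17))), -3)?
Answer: 18585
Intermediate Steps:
Function('z')(l) = Add(35, Mul(7, l)) (Function('z')(l) = Mul(7, Add(5, l)) = Add(35, Mul(7, l)))
Mul(Add(-6041, Mul(-1, Function('z')(17))), -3) = Mul(Add(-6041, Mul(-1, Add(35, Mul(7, 17)))), -3) = Mul(Add(-6041, Mul(-1, Add(35, 119))), -3) = Mul(Add(-6041, Mul(-1, 154)), -3) = Mul(Add(-6041, -154), -3) = Mul(-6195, -3) = 18585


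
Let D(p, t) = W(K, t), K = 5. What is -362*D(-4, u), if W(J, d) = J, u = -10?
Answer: -1810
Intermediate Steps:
D(p, t) = 5
-362*D(-4, u) = -362*5 = -1810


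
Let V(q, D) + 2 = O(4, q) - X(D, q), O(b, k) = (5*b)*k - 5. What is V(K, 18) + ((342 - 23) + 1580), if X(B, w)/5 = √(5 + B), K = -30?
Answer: 1292 - 5*√23 ≈ 1268.0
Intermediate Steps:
X(B, w) = 5*√(5 + B)
O(b, k) = -5 + 5*b*k (O(b, k) = 5*b*k - 5 = -5 + 5*b*k)
V(q, D) = -7 - 5*√(5 + D) + 20*q (V(q, D) = -2 + ((-5 + 5*4*q) - 5*√(5 + D)) = -2 + ((-5 + 20*q) - 5*√(5 + D)) = -2 + (-5 - 5*√(5 + D) + 20*q) = -7 - 5*√(5 + D) + 20*q)
V(K, 18) + ((342 - 23) + 1580) = (-7 - 5*√(5 + 18) + 20*(-30)) + ((342 - 23) + 1580) = (-7 - 5*√23 - 600) + (319 + 1580) = (-607 - 5*√23) + 1899 = 1292 - 5*√23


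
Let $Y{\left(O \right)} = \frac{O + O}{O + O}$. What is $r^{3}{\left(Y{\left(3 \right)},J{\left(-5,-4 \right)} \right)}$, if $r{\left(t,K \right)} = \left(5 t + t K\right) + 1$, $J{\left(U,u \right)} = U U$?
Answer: $29791$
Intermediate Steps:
$J{\left(U,u \right)} = U^{2}$
$Y{\left(O \right)} = 1$ ($Y{\left(O \right)} = \frac{2 O}{2 O} = 2 O \frac{1}{2 O} = 1$)
$r{\left(t,K \right)} = 1 + 5 t + K t$ ($r{\left(t,K \right)} = \left(5 t + K t\right) + 1 = 1 + 5 t + K t$)
$r^{3}{\left(Y{\left(3 \right)},J{\left(-5,-4 \right)} \right)} = \left(1 + 5 \cdot 1 + \left(-5\right)^{2} \cdot 1\right)^{3} = \left(1 + 5 + 25 \cdot 1\right)^{3} = \left(1 + 5 + 25\right)^{3} = 31^{3} = 29791$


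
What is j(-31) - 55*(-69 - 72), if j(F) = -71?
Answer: 7684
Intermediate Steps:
j(-31) - 55*(-69 - 72) = -71 - 55*(-69 - 72) = -71 - 55*(-141) = -71 - 1*(-7755) = -71 + 7755 = 7684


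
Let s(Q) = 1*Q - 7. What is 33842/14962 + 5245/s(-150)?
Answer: -36581248/1174517 ≈ -31.146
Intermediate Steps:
s(Q) = -7 + Q (s(Q) = Q - 7 = -7 + Q)
33842/14962 + 5245/s(-150) = 33842/14962 + 5245/(-7 - 150) = 33842*(1/14962) + 5245/(-157) = 16921/7481 + 5245*(-1/157) = 16921/7481 - 5245/157 = -36581248/1174517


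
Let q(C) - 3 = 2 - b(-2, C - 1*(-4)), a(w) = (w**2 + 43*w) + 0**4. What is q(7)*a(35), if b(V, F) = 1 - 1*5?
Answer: 24570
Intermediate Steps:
b(V, F) = -4 (b(V, F) = 1 - 5 = -4)
a(w) = w**2 + 43*w (a(w) = (w**2 + 43*w) + 0 = w**2 + 43*w)
q(C) = 9 (q(C) = 3 + (2 - 1*(-4)) = 3 + (2 + 4) = 3 + 6 = 9)
q(7)*a(35) = 9*(35*(43 + 35)) = 9*(35*78) = 9*2730 = 24570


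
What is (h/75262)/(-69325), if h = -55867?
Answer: 55867/5217538150 ≈ 1.0708e-5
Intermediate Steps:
(h/75262)/(-69325) = -55867/75262/(-69325) = -55867*1/75262*(-1/69325) = -55867/75262*(-1/69325) = 55867/5217538150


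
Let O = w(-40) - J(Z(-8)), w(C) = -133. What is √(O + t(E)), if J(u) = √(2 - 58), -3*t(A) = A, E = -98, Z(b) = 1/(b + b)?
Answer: √(-903 - 18*I*√14)/3 ≈ 0.37328 - 10.024*I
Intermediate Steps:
Z(b) = 1/(2*b)
t(A) = -A/3
J(u) = 2*I*√14 (J(u) = √(-56) = 2*I*√14)
O = -133 - 2*I*√14 ≈ -133.0 - 7.4833*I
√(O + t(E)) = √((-133 - 2*I*√14) - ⅓*(-98)) = √((-133 - 2*I*√14) + 98/3) = √(-301/3 - 2*I*√14)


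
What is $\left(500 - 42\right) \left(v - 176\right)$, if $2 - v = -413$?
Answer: $109462$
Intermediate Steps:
$v = 415$ ($v = 2 - -413 = 2 + 413 = 415$)
$\left(500 - 42\right) \left(v - 176\right) = \left(500 - 42\right) \left(415 - 176\right) = 458 \cdot 239 = 109462$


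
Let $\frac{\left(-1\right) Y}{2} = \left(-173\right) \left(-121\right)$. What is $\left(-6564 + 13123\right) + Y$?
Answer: $-35307$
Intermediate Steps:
$Y = -41866$ ($Y = - 2 \left(\left(-173\right) \left(-121\right)\right) = \left(-2\right) 20933 = -41866$)
$\left(-6564 + 13123\right) + Y = \left(-6564 + 13123\right) - 41866 = 6559 - 41866 = -35307$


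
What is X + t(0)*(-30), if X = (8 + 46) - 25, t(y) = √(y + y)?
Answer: 29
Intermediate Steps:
t(y) = √2*√y (t(y) = √(2*y) = √2*√y)
X = 29 (X = 54 - 25 = 29)
X + t(0)*(-30) = 29 + (√2*√0)*(-30) = 29 + (√2*0)*(-30) = 29 + 0*(-30) = 29 + 0 = 29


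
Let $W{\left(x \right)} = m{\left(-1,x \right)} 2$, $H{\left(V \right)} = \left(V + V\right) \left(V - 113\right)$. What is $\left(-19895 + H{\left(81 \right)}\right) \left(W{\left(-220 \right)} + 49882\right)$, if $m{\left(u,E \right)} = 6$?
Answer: $-1251291626$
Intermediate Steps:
$H{\left(V \right)} = 2 V \left(-113 + V\right)$
$W{\left(x \right)} = 12$ ($W{\left(x \right)} = 6 \cdot 2 = 12$)
$\left(-19895 + H{\left(81 \right)}\right) \left(W{\left(-220 \right)} + 49882\right) = \left(-19895 + 2 \cdot 81 \left(-113 + 81\right)\right) \left(12 + 49882\right) = \left(-19895 + 2 \cdot 81 \left(-32\right)\right) 49894 = \left(-19895 - 5184\right) 49894 = \left(-25079\right) 49894 = -1251291626$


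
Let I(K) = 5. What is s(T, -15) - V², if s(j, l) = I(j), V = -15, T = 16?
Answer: -220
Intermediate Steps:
s(j, l) = 5
s(T, -15) - V² = 5 - 1*(-15)² = 5 - 1*225 = 5 - 225 = -220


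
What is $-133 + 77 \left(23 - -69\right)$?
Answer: $6951$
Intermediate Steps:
$-133 + 77 \left(23 - -69\right) = -133 + 77 \left(23 + 69\right) = -133 + 77 \cdot 92 = -133 + 7084 = 6951$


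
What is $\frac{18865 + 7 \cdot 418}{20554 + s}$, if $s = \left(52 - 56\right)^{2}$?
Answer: $\frac{1981}{1870} \approx 1.0594$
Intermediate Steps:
$s = 16$ ($s = \left(-4\right)^{2} = 16$)
$\frac{18865 + 7 \cdot 418}{20554 + s} = \frac{18865 + 7 \cdot 418}{20554 + 16} = \frac{18865 + 2926}{20570} = 21791 \cdot \frac{1}{20570} = \frac{1981}{1870}$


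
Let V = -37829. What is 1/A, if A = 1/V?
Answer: -37829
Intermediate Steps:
A = -1/37829 (A = 1/(-37829) = -1/37829 ≈ -2.6435e-5)
1/A = 1/(-1/37829) = -37829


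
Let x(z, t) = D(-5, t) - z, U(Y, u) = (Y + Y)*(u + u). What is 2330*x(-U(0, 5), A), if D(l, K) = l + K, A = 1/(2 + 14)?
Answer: -92035/8 ≈ -11504.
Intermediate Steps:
A = 1/16 ≈ 0.062500
U(Y, u) = 4*Y*u (U(Y, u) = (2*Y)*(2*u) = 4*Y*u)
D(l, K) = K + l
x(z, t) = -5 + t - z (x(z, t) = (t - 5) - z = (-5 + t) - z = -5 + t - z)
2330*x(-U(0, 5), A) = 2330*(-5 + 1/16 - (-1)*4*0*5) = 2330*(-5 + 1/16 - (-1)*0) = 2330*(-5 + 1/16 - 1*0) = 2330*(-5 + 1/16 + 0) = 2330*(-79/16) = -92035/8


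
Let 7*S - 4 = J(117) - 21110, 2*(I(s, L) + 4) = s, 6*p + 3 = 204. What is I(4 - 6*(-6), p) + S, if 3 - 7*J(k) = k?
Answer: -147072/49 ≈ -3001.5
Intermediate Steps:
J(k) = 3/7 - k/7
p = 67/2 (p = -1/2 + (1/6)*204 = -1/2 + 34 = 67/2 ≈ 33.500)
I(s, L) = -4 + s/2
S = -147856/49 (S = 4/7 + ((3/7 - 1/7*117) - 21110)/7 = 4/7 + ((3/7 - 117/7) - 21110)/7 = 4/7 + (-114/7 - 21110)/7 = 4/7 + (1/7)*(-147884/7) = 4/7 - 147884/49 = -147856/49 ≈ -3017.5)
I(4 - 6*(-6), p) + S = (-4 + (4 - 6*(-6))/2) - 147856/49 = (-4 + (4 + 36)/2) - 147856/49 = (-4 + (1/2)*40) - 147856/49 = (-4 + 20) - 147856/49 = 16 - 147856/49 = -147072/49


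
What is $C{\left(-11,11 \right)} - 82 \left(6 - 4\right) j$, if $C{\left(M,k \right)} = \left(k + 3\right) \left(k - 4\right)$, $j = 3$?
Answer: $-394$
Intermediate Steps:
$C{\left(M,k \right)} = \left(-4 + k\right) \left(3 + k\right)$ ($C{\left(M,k \right)} = \left(3 + k\right) \left(-4 + k\right) = \left(-4 + k\right) \left(3 + k\right)$)
$C{\left(-11,11 \right)} - 82 \left(6 - 4\right) j = \left(-12 + 11^{2} - 11\right) - 82 \left(6 - 4\right) 3 = \left(-12 + 121 - 11\right) - 82 \cdot 2 \cdot 3 = 98 - 492 = -394$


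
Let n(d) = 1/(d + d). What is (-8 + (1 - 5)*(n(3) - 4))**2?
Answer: 484/9 ≈ 53.778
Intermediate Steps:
n(d) = 1/(2*d)
(-8 + (1 - 5)*(n(3) - 4))**2 = (-8 + (1 - 5)*((1/2)/3 - 4))**2 = (-8 - 4*((1/2)*(1/3) - 4))**2 = (-8 - 4*(1/6 - 4))**2 = (-8 - 4*(-23/6))**2 = (-8 + 46/3)**2 = (22/3)**2 = 484/9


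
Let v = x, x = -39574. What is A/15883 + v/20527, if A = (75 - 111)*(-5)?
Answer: -624858982/326030341 ≈ -1.9166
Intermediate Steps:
v = -39574
A = 180 (A = -36*(-5) = 180)
A/15883 + v/20527 = 180/15883 - 39574/20527 = -624858982/326030341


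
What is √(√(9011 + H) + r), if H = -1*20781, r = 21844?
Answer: √(21844 + I*√11770) ≈ 147.8 + 0.367*I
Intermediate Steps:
H = -20781
√(√(9011 + H) + r) = √(√(9011 - 20781) + 21844) = √(√(-11770) + 21844) = √(I*√11770 + 21844) = √(21844 + I*√11770)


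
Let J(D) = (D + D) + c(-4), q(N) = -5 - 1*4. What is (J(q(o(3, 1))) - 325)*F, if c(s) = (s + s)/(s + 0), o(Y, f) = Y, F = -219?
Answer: 74679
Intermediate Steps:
c(s) = 2 (c(s) = (2*s)/s = 2)
q(N) = -9 (q(N) = -5 - 4 = -9)
J(D) = 2 + 2*D (J(D) = (D + D) + 2 = 2*D + 2 = 2 + 2*D)
(J(q(o(3, 1))) - 325)*F = ((2 + 2*(-9)) - 325)*(-219) = ((2 - 18) - 325)*(-219) = (-16 - 325)*(-219) = -341*(-219) = 74679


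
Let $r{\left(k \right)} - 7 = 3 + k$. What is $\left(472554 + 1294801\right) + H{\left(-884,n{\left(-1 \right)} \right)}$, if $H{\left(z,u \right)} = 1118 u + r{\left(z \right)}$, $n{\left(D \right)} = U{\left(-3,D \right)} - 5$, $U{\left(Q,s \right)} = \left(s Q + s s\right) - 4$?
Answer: $1760891$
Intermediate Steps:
$U{\left(Q,s \right)} = -4 + s^{2} + Q s$ ($U{\left(Q,s \right)} = \left(Q s + s^{2}\right) - 4 = \left(s^{2} + Q s\right) - 4 = -4 + s^{2} + Q s$)
$n{\left(D \right)} = -9 + D^{2} - 3 D$ ($n{\left(D \right)} = \left(-4 + D^{2} - 3 D\right) - 5 = -9 + D^{2} - 3 D$)
$r{\left(k \right)} = 10 + k$ ($r{\left(k \right)} = 7 + \left(3 + k\right) = 10 + k$)
$H{\left(z,u \right)} = 10 + z + 1118 u$ ($H{\left(z,u \right)} = 1118 u + \left(10 + z\right) = 10 + z + 1118 u$)
$\left(472554 + 1294801\right) + H{\left(-884,n{\left(-1 \right)} \right)} = \left(472554 + 1294801\right) + \left(10 - 884 + 1118 \left(-9 + \left(-1\right)^{2} - -3\right)\right) = 1767355 + \left(10 - 884 + 1118 \left(-9 + 1 + 3\right)\right) = 1767355 + \left(10 - 884 + 1118 \left(-5\right)\right) = 1767355 - 6464 = 1760891$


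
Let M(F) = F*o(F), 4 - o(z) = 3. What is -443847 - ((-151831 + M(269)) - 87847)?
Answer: -204438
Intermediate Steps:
o(z) = 1 (o(z) = 4 - 1*3 = 4 - 3 = 1)
M(F) = F (M(F) = F*1 = F)
-443847 - ((-151831 + M(269)) - 87847) = -443847 - ((-151831 + 269) - 87847) = -443847 - (-151562 - 87847) = -443847 - 1*(-239409) = -443847 + 239409 = -204438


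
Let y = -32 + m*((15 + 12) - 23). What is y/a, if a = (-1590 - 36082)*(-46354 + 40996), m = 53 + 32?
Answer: 77/50461644 ≈ 1.5259e-6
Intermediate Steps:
m = 85
a = 201846576 (a = -37672*(-5358) = 201846576)
y = 308 (y = -32 + 85*((15 + 12) - 23) = -32 + 85*(27 - 23) = -32 + 85*4 = -32 + 340 = 308)
y/a = 308/201846576 = 308*(1/201846576) = 77/50461644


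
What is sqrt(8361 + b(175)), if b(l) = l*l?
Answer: sqrt(38986) ≈ 197.45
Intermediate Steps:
b(l) = l**2
sqrt(8361 + b(175)) = sqrt(8361 + 175**2) = sqrt(8361 + 30625) = sqrt(38986)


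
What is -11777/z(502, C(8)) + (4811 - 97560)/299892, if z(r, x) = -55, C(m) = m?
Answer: 3526726889/16494060 ≈ 213.82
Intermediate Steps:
-11777/z(502, C(8)) + (4811 - 97560)/299892 = -11777/(-55) + (4811 - 97560)/299892 = -11777*(-1/55) - 92749*1/299892 = 11777/55 - 92749/299892 = 3526726889/16494060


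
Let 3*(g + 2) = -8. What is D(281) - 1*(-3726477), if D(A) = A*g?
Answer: 11175497/3 ≈ 3.7252e+6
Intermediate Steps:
g = -14/3 (g = -2 + (⅓)*(-8) = -2 - 8/3 = -14/3 ≈ -4.6667)
D(A) = -14*A/3 (D(A) = A*(-14/3) = -14*A/3)
D(281) - 1*(-3726477) = -14/3*281 - 1*(-3726477) = -3934/3 + 3726477 = 11175497/3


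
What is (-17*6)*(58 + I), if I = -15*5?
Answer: 1734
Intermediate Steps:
I = -75
(-17*6)*(58 + I) = (-17*6)*(58 - 75) = -102*(-17) = 1734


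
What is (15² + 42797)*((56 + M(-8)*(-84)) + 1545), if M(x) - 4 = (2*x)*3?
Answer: 227887534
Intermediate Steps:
M(x) = 4 + 6*x (M(x) = 4 + (2*x)*3 = 4 + 6*x)
(15² + 42797)*((56 + M(-8)*(-84)) + 1545) = (15² + 42797)*((56 + (4 + 6*(-8))*(-84)) + 1545) = (225 + 42797)*((56 + (4 - 48)*(-84)) + 1545) = 43022*((56 - 44*(-84)) + 1545) = 43022*((56 + 3696) + 1545) = 43022*(3752 + 1545) = 43022*5297 = 227887534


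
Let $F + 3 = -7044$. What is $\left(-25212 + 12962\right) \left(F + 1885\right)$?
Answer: $63234500$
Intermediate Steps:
$F = -7047$ ($F = -3 - 7044 = -7047$)
$\left(-25212 + 12962\right) \left(F + 1885\right) = \left(-25212 + 12962\right) \left(-7047 + 1885\right) = \left(-12250\right) \left(-5162\right) = 63234500$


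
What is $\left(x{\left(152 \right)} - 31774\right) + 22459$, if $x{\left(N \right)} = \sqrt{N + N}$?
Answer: $-9315 + 4 \sqrt{19} \approx -9297.6$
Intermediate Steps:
$x{\left(N \right)} = \sqrt{2} \sqrt{N}$ ($x{\left(N \right)} = \sqrt{2 N} = \sqrt{2} \sqrt{N}$)
$\left(x{\left(152 \right)} - 31774\right) + 22459 = \left(\sqrt{2} \sqrt{152} - 31774\right) + 22459 = \left(\sqrt{2} \cdot 2 \sqrt{38} - 31774\right) + 22459 = \left(4 \sqrt{19} - 31774\right) + 22459 = \left(-31774 + 4 \sqrt{19}\right) + 22459 = -9315 + 4 \sqrt{19}$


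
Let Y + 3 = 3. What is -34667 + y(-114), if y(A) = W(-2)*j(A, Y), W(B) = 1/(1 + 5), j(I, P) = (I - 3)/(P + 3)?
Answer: -69347/2 ≈ -34674.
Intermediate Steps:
Y = 0 (Y = -3 + 3 = 0)
j(I, P) = (-3 + I)/(3 + P)
W(B) = ⅙ (W(B) = 1/6 = ⅙)
y(A) = -⅙ + A/18 (y(A) = ((-3 + A)/(3 + 0))/6 = ((-3 + A)/3)/6 = (-1 + A/3)/6 = -⅙ + A/18)
-34667 + y(-114) = -34667 + (-⅙ + (1/18)*(-114)) = -34667 + (-⅙ - 19/3) = -34667 - 13/2 = -69347/2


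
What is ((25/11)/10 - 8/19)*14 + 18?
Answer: 3195/209 ≈ 15.287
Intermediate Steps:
((25/11)/10 - 8/19)*14 + 18 = ((25*(1/11))*(⅒) - 8*1/19)*14 + 18 = ((25/11)*(⅒) - 8/19)*14 + 18 = (5/22 - 8/19)*14 + 18 = -81/418*14 + 18 = -567/209 + 18 = 3195/209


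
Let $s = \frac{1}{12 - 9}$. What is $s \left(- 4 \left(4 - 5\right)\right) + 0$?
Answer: $\frac{4}{3} \approx 1.3333$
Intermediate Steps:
$s = \frac{1}{3} \approx 0.33333$
$s \left(- 4 \left(4 - 5\right)\right) + 0 = \frac{\left(-4\right) \left(4 - 5\right)}{3} + 0 = \frac{\left(-4\right) \left(-1\right)}{3} + 0 = \frac{1}{3} \cdot 4 + 0 = \frac{4}{3} + 0 = \frac{4}{3}$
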